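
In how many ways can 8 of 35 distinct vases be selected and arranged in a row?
P(35,8) = 35!/(35-8)! = 948964262400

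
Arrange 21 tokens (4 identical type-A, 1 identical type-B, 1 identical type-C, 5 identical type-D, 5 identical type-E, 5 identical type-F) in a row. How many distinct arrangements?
21! / (4! × 1! × 1! × 5! × 5! × 5!) = 1231938227520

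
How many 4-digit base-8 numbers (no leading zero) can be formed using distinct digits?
First digit: 7 choices (nonzero). Then descending: 7 × 7 × 6 × 5 = 1470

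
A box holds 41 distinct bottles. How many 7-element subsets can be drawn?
C(41,7) = 41!/(7!×34!) = 22481940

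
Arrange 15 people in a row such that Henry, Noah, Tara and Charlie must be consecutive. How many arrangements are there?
Treat the 4 as one block: (15-4+1)! × 4! = 479001600 × 24 = 11496038400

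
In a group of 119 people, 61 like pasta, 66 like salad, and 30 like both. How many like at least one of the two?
|A∪B| = |A| + |B| - |A∩B| = 61 + 66 - 30 = 97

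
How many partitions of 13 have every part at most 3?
Let r_j(i) = number of partitions of i into parts ≤ j, for i = 0..13. r_1(i) = 1 for all i; r_j(i) = r_{j-1}(i) + r_j(i-j). Rows j = 2..3: ≤2: 1 1 2 2 3 3 4 4 5 5 6 6 7 7; ≤3: 1 1 2 3 4 5 7 8 10 12 14 16 19 21. r_3(13) = 21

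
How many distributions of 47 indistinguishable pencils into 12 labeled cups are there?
C(47+12-1, 12-1) = C(58, 11) = 227692286640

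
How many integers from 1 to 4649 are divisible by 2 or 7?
⌊4649/2⌋ + ⌊4649/7⌋ - ⌊4649/14⌋ = 2324 + 664 - 332 = 2656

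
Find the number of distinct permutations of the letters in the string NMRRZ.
5! / (1! × 1! × 2! × 1!) = 60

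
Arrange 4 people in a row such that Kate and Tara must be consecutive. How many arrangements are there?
Treat the 2 as one block: (4-2+1)! × 2! = 6 × 2 = 12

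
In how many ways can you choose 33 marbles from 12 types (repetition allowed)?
C(33+12-1, 12-1) = C(44, 11) = 7669339132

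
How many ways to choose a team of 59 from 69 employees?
C(69,59) = 69!/(59!×10!) = 340032449328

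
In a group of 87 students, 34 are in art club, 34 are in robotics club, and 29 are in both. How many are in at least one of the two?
|A∪B| = |A| + |B| - |A∩B| = 34 + 34 - 29 = 39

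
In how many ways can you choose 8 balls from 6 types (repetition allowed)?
C(8+6-1, 6-1) = C(13, 5) = 1287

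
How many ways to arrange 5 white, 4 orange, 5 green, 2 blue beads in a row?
16! / (5! × 4! × 5! × 2!) = 30270240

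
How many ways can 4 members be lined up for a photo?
4! = 24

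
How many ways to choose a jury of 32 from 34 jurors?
C(34,32) = 34!/(32!×2!) = 561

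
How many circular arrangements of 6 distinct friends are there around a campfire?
Circular: fix one position, arrange the rest. (6-1)! = 120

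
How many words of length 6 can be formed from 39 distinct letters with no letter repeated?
P(39,6) = 39!/(39-6)! = 2349088560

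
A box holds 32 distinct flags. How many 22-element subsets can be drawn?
C(32,22) = 32!/(22!×10!) = 64512240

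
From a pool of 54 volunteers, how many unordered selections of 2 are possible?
C(54,2) = 54!/(2!×52!) = 1431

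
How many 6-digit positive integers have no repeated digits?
First digit: 9 choices (nonzero). Then descending: 9 × 9 × 8 × 7 × 6 × 5 = 136080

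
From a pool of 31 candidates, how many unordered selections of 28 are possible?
C(31,28) = 31!/(28!×3!) = 4495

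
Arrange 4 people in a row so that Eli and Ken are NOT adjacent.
Total - adjacent = 4! - (4-1)!×2 = 24 - 12 = 12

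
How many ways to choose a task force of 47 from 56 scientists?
C(56,47) = 56!/(47!×9!) = 7575968400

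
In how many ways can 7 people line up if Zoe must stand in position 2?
Fix one position: (7-1)! = 720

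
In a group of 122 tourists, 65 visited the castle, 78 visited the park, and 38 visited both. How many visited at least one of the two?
|A∪B| = |A| + |B| - |A∩B| = 65 + 78 - 38 = 105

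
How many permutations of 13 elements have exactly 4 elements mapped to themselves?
Choose the 4 fixed points C(13,4) = 715, derange the rest: !9 = Σ_{j=0}^{9} (-1)^j·9!/j! = 362880 - 362880 + 181440 - 60480 + 15120 - 3024 + 504 - 72 + 9 - 1 = 133496. Product = 715 × 133496 = 95449640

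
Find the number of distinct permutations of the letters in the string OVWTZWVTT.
9! / (3! × 2! × 2! × 1! × 1!) = 15120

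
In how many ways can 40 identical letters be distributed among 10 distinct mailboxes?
C(40+10-1, 10-1) = C(49, 9) = 2054455634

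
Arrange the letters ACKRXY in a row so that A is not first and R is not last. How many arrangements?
By inclusion-exclusion: 6! - 2×(6-1)! + (6-2)! = 720 - 240 + 24 = 504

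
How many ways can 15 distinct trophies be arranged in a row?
15! = 1307674368000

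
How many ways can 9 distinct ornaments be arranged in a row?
9! = 362880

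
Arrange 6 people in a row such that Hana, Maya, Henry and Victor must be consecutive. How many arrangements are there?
Treat the 4 as one block: (6-4+1)! × 4! = 6 × 24 = 144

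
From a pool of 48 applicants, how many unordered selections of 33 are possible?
C(48,33) = 48!/(33!×15!) = 1093260079344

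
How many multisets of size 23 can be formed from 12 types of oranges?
C(23+12-1, 12-1) = C(34, 11) = 286097760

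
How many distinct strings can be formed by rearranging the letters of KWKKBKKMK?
9! / (1! × 1! × 1! × 6!) = 504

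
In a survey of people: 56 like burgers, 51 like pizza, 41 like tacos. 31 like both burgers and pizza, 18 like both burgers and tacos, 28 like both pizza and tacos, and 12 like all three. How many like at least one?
|A∪B∪C| = 56+51+41-31-18-28+12 = 83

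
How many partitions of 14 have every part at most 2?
Let r_j(i) = number of partitions of i into parts ≤ j, for i = 0..14. r_1(i) = 1 for all i; r_j(i) = r_{j-1}(i) + r_j(i-j). Rows j = 2..2: ≤2: 1 1 2 2 3 3 4 4 5 5 6 6 7 7 8. r_2(14) = 8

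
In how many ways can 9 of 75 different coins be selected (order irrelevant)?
C(75,9) = 75!/(9!×66!) = 125595622175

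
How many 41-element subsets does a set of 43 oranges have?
C(43,41) = 43!/(41!×2!) = 903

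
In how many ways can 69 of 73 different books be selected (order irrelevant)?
C(73,69) = 73!/(69!×4!) = 1088430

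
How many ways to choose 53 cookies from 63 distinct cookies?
C(63,53) = 63!/(53!×10!) = 127805525001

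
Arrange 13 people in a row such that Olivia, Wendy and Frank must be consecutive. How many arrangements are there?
Treat the 3 as one block: (13-3+1)! × 3! = 39916800 × 6 = 239500800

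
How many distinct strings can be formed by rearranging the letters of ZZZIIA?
6! / (3! × 1! × 2!) = 60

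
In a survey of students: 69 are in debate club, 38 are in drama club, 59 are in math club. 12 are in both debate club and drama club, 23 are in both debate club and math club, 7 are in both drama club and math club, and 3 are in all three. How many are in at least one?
|A∪B∪C| = 69+38+59-12-23-7+3 = 127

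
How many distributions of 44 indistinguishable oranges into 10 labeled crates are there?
C(44+10-1, 10-1) = C(53, 9) = 4431613550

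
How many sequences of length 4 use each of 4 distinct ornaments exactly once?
4! = 24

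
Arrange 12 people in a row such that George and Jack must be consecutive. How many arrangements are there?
Treat the 2 as one block: (12-2+1)! × 2! = 39916800 × 2 = 79833600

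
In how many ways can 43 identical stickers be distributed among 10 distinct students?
C(43+10-1, 10-1) = C(52, 9) = 3679075400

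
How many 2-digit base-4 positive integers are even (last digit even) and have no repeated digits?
Last∈{0,2}. Last=0: 3. Last nonzero: 1×2×P(2,0) = 2. Total = 5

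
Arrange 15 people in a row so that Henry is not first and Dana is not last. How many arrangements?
By inclusion-exclusion: 15! - 2×(15-1)! + (15-2)! = 1307674368000 - 174356582400 + 6227020800 = 1139544806400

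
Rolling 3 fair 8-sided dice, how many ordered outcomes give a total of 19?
Coefficient of x^19 in (x + x² + ... + x^8)^3. By inclusion-exclusion on dice exceeding 8: Σ_j (-1)^j C(3,j)·C(19-1-8j, 2) = C(3,0)·C(18,2) - C(3,1)·C(10,2) + C(3,2)·C(2,2) = 1·153 - 3·45 + 3·1 = 21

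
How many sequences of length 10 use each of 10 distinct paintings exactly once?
10! = 3628800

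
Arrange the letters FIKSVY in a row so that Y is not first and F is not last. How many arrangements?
By inclusion-exclusion: 6! - 2×(6-1)! + (6-2)! = 720 - 240 + 24 = 504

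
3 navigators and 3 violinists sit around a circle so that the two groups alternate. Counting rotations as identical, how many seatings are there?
Fix one of the navigators: (3-1)! ways for the remaining navigators, × 3! ways for the violinists = 2 × 6 = 12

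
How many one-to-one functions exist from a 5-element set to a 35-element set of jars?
P(35,5) = 35!/(35-5)! = 38955840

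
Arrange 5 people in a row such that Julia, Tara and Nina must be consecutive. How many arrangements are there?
Treat the 3 as one block: (5-3+1)! × 3! = 6 × 6 = 36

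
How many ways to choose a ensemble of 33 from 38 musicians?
C(38,33) = 38!/(33!×5!) = 501942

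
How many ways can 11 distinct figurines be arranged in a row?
11! = 39916800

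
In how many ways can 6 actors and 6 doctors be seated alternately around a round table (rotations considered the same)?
Fix one of the actors: (6-1)! ways for the remaining actors, × 6! ways for the doctors = 120 × 720 = 86400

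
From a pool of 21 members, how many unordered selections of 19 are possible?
C(21,19) = 21!/(19!×2!) = 210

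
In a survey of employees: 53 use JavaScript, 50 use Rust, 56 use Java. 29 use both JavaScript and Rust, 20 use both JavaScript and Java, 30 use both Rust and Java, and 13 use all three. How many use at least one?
|A∪B∪C| = 53+50+56-29-20-30+13 = 93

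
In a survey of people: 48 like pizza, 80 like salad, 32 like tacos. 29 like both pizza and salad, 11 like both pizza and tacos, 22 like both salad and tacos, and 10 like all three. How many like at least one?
|A∪B∪C| = 48+80+32-29-11-22+10 = 108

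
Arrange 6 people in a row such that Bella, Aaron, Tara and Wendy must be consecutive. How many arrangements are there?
Treat the 4 as one block: (6-4+1)! × 4! = 6 × 24 = 144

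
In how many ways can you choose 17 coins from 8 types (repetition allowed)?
C(17+8-1, 8-1) = C(24, 7) = 346104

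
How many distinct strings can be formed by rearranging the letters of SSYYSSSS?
8! / (6! × 2!) = 28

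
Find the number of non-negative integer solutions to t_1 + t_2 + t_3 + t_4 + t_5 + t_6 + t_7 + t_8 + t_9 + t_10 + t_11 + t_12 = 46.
C(46+12-1, 12-1) = C(57, 11) = 184509266760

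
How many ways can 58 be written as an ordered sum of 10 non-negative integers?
C(58+10-1, 10-1) = C(67, 9) = 42757703560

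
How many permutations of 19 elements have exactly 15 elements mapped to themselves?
Choose the 15 fixed points C(19,15) = 3876, derange the rest: !4 = Σ_{j=0}^{4} (-1)^j·4!/j! = 24 - 24 + 12 - 4 + 1 = 9. Product = 3876 × 9 = 34884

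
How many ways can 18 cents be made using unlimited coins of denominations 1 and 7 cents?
Coefficient of x^18 in 1/(1-x^1) · 1/(1-x^7). Use j coins of 7 for j = 0..⌊18/7⌋ = 2, the rest in 1s: 2 + 1 = 3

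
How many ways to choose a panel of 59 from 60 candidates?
C(60,59) = 60!/(59!×1!) = 60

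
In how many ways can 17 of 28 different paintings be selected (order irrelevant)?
C(28,17) = 28!/(17!×11!) = 21474180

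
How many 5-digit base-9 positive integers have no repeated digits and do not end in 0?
Last digit: 8 nonzero choices. First digit: 7 (nonzero, ≠last). Middle 3: P(7,3) = 210. Total = 11760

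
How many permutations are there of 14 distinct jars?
14! = 87178291200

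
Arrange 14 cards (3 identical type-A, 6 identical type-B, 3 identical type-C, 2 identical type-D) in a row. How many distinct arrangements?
14! / (3! × 6! × 3! × 2!) = 1681680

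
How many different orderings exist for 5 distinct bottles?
5! = 120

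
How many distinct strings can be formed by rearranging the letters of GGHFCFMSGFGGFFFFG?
17! / (1! × 1! × 6! × 1! × 7! × 1!) = 98017920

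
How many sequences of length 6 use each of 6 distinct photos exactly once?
6! = 720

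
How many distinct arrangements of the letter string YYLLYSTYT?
9! / (2! × 1! × 2! × 4!) = 3780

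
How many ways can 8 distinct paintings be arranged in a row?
8! = 40320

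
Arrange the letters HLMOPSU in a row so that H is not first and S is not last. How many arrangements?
By inclusion-exclusion: 7! - 2×(7-1)! + (7-2)! = 5040 - 1440 + 120 = 3720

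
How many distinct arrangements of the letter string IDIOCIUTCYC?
11! / (1! × 3! × 1! × 1! × 1! × 3! × 1!) = 1108800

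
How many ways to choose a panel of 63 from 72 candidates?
C(72,63) = 72!/(63!×9!) = 85113005120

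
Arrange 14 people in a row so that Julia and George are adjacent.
Treat as block: (14-1)! × 2! = 6227020800 × 2 = 12454041600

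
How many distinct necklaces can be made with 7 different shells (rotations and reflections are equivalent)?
(7-1)!/2 = 720/2 = 360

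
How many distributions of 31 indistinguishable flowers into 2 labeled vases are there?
C(31+2-1, 2-1) = C(32, 1) = 32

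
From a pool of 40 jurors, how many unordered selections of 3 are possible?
C(40,3) = 40!/(3!×37!) = 9880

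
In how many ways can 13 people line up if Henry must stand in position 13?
Fix one position: (13-1)! = 479001600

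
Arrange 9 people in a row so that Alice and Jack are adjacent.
Treat as block: (9-1)! × 2! = 40320 × 2 = 80640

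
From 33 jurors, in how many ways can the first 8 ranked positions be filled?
P(33,8) = 33!/(33-8)! = 559809169920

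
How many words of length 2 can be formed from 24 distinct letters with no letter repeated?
P(24,2) = 24!/(24-2)! = 552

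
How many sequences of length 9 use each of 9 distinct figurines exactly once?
9! = 362880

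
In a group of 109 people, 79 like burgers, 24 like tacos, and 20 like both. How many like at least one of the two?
|A∪B| = |A| + |B| - |A∩B| = 79 + 24 - 20 = 83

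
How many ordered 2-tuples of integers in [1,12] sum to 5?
Coefficient of x^5 in (x + x² + ... + x^12)^2. By inclusion-exclusion on dice exceeding 12: Σ_j (-1)^j C(2,j)·C(5-1-12j, 1) = C(2,0)·C(4,1) = 1·4 = 4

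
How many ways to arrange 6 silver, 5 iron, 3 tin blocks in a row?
14! / (6! × 5! × 3!) = 168168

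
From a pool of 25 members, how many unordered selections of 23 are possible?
C(25,23) = 25!/(23!×2!) = 300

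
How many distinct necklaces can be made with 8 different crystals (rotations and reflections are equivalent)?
(8-1)!/2 = 5040/2 = 2520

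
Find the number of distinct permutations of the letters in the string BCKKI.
5! / (1! × 1! × 1! × 2!) = 60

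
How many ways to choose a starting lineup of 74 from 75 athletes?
C(75,74) = 75!/(74!×1!) = 75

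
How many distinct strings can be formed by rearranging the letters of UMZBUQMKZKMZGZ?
14! / (4! × 2! × 3! × 1! × 2! × 1! × 1!) = 151351200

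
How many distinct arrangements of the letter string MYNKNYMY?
8! / (3! × 2! × 1! × 2!) = 1680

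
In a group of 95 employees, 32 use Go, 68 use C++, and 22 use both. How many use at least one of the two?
|A∪B| = |A| + |B| - |A∩B| = 32 + 68 - 22 = 78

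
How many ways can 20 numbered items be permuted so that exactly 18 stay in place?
Choose the 18 fixed points C(20,18) = 190, derange the rest: !2 = Σ_{j=0}^{2} (-1)^j·2!/j! = 2 - 2 + 1 = 1. Product = 190 × 1 = 190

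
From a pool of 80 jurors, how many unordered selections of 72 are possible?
C(80,72) = 80!/(72!×8!) = 28987537150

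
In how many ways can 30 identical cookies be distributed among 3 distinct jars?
C(30+3-1, 3-1) = C(32, 2) = 496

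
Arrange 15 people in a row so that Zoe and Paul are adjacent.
Treat as block: (15-1)! × 2! = 87178291200 × 2 = 174356582400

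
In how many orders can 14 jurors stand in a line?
14! = 87178291200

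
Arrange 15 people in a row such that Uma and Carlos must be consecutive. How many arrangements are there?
Treat the 2 as one block: (15-2+1)! × 2! = 87178291200 × 2 = 174356582400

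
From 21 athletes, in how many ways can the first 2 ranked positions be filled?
P(21,2) = 21!/(21-2)! = 420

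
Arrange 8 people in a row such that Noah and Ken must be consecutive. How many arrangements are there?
Treat the 2 as one block: (8-2+1)! × 2! = 5040 × 2 = 10080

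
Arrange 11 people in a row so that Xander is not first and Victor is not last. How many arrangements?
By inclusion-exclusion: 11! - 2×(11-1)! + (11-2)! = 39916800 - 7257600 + 362880 = 33022080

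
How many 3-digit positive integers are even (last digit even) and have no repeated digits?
Last∈{0,2,4,6,8}. Last=0: 72. Last nonzero: 4×8×P(8,1) = 256. Total = 328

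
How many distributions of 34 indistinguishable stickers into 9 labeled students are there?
C(34+9-1, 9-1) = C(42, 8) = 118030185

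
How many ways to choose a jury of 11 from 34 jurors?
C(34,11) = 34!/(11!×23!) = 286097760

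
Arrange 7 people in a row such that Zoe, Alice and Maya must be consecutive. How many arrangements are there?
Treat the 3 as one block: (7-3+1)! × 3! = 120 × 6 = 720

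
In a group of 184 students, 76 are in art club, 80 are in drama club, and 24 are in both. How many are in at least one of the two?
|A∪B| = |A| + |B| - |A∩B| = 76 + 80 - 24 = 132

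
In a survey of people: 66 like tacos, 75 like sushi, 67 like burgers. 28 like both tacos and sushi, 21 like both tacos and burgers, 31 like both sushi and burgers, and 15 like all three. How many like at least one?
|A∪B∪C| = 66+75+67-28-21-31+15 = 143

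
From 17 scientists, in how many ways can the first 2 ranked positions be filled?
P(17,2) = 17!/(17-2)! = 272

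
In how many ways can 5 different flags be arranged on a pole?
5! = 120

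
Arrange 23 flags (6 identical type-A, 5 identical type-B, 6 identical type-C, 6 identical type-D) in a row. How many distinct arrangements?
23! / (6! × 5! × 6! × 6!) = 577185873264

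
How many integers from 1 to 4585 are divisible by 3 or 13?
⌊4585/3⌋ + ⌊4585/13⌋ - ⌊4585/39⌋ = 1528 + 352 - 117 = 1763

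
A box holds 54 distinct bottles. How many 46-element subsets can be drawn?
C(54,46) = 54!/(46!×8!) = 1040465790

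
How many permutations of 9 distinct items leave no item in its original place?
!9 = Σ_{j=0}^{9} (-1)^j·9!/j! = 362880 - 362880 + 181440 - 60480 + 15120 - 3024 + 504 - 72 + 9 - 1 = 133496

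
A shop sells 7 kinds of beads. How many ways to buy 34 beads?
C(34+7-1, 7-1) = C(40, 6) = 3838380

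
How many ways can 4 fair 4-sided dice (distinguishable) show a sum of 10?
Coefficient of x^10 in (x + x² + ... + x^4)^4. By inclusion-exclusion on dice exceeding 4: Σ_j (-1)^j C(4,j)·C(10-1-4j, 3) = C(4,0)·C(9,3) - C(4,1)·C(5,3) = 1·84 - 4·10 = 44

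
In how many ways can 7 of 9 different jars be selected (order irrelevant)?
C(9,7) = 9!/(7!×2!) = 36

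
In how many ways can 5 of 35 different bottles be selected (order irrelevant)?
C(35,5) = 35!/(5!×30!) = 324632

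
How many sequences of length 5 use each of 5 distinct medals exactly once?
5! = 120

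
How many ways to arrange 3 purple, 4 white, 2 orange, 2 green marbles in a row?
11! / (3! × 4! × 2! × 2!) = 69300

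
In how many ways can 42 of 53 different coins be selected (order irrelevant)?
C(53,42) = 53!/(42!×11!) = 76223753060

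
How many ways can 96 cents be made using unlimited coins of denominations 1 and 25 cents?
Coefficient of x^96 in 1/(1-x^1) · 1/(1-x^25). Use j coins of 25 for j = 0..⌊96/25⌋ = 3, the rest in 1s: 3 + 1 = 4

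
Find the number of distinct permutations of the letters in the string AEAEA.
5! / (2! × 3!) = 10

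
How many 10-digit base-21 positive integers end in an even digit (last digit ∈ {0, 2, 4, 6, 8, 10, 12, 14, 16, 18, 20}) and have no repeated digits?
Last∈{0,2,4,6,8,10,12,14,16,18,20}. Last=0: 60949324800. Last nonzero: 10×19×P(19,8) = 579018585600. Total = 639967910400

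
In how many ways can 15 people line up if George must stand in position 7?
Fix one position: (15-1)! = 87178291200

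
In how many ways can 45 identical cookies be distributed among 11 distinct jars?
C(45+11-1, 11-1) = C(55, 10) = 29248649430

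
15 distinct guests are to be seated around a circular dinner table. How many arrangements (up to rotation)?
Circular: fix one position, arrange the rest. (15-1)! = 87178291200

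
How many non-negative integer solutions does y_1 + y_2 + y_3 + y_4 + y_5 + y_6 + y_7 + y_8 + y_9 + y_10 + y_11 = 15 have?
C(15+11-1, 11-1) = C(25, 10) = 3268760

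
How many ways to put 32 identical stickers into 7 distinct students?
C(32+7-1, 7-1) = C(38, 6) = 2760681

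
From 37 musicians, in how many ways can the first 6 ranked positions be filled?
P(37,6) = 37!/(37-6)! = 1673844480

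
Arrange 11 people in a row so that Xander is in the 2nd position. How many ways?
Fix one position: (11-1)! = 3628800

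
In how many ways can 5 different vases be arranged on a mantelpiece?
5! = 120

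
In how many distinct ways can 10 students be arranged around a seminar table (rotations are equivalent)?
Circular: fix one position, arrange the rest. (10-1)! = 362880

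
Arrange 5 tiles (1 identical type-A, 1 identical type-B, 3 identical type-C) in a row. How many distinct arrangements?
5! / (1! × 1! × 3!) = 20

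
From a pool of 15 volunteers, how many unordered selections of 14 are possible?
C(15,14) = 15!/(14!×1!) = 15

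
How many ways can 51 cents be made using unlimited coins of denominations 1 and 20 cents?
Coefficient of x^51 in 1/(1-x^1) · 1/(1-x^20). Use j coins of 20 for j = 0..⌊51/20⌋ = 2, the rest in 1s: 2 + 1 = 3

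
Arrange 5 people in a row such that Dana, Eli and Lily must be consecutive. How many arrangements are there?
Treat the 3 as one block: (5-3+1)! × 3! = 6 × 6 = 36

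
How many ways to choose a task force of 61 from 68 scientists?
C(68,61) = 68!/(61!×7!) = 969443904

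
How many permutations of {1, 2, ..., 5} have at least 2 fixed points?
Exactly j fixed points: C(5,j)·!(5-j); sum over j ≥ 2 (derangement numbers via !m = (m-1)·(!(m-1) + !(m-2)): !0..!3 = 1, 0, 1, 2). Σ_{j=2}^{5} C(5,j)·!(5-j) = C(5,2)·!3 + C(5,3)·!2 + C(5,4)·!1 + C(5,5)·!0 = 10·2 + 10·1 + 5·0 + 1·1 = 31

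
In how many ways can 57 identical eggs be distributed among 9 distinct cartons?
C(57+9-1, 9-1) = C(65, 8) = 5047381560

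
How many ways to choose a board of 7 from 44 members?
C(44,7) = 44!/(7!×37!) = 38320568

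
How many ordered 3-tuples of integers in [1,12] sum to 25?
Coefficient of x^25 in (x + x² + ... + x^12)^3. By inclusion-exclusion on dice exceeding 12: Σ_j (-1)^j C(3,j)·C(25-1-12j, 2) = C(3,0)·C(24,2) - C(3,1)·C(12,2) = 1·276 - 3·66 = 78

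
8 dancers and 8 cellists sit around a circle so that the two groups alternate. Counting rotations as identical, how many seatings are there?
Fix one of the dancers: (8-1)! ways for the remaining dancers, × 8! ways for the cellists = 5040 × 40320 = 203212800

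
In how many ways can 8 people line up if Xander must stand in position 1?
Fix one position: (8-1)! = 5040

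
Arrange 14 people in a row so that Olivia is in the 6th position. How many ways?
Fix one position: (14-1)! = 6227020800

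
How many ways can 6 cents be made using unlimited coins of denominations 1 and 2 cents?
Coefficient of x^6 in 1/(1-x^1) · 1/(1-x^2). Use j coins of 2 for j = 0..⌊6/2⌋ = 3, the rest in 1s: 3 + 1 = 4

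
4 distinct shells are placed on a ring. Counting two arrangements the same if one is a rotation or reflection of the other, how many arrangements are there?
(4-1)!/2 = 6/2 = 3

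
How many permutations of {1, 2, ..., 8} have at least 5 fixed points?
Exactly j fixed points: C(8,j)·!(8-j); sum over j ≥ 5 (derangement numbers via !m = (m-1)·(!(m-1) + !(m-2)): !0..!3 = 1, 0, 1, 2). Σ_{j=5}^{8} C(8,j)·!(8-j) = C(8,5)·!3 + C(8,6)·!2 + C(8,7)·!1 + C(8,8)·!0 = 56·2 + 28·1 + 8·0 + 1·1 = 141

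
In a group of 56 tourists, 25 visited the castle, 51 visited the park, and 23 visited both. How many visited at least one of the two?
|A∪B| = |A| + |B| - |A∩B| = 25 + 51 - 23 = 53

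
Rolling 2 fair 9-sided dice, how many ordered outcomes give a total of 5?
Coefficient of x^5 in (x + x² + ... + x^9)^2. By inclusion-exclusion on dice exceeding 9: Σ_j (-1)^j C(2,j)·C(5-1-9j, 1) = C(2,0)·C(4,1) = 1·4 = 4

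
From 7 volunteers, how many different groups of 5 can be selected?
C(7,5) = 7!/(5!×2!) = 21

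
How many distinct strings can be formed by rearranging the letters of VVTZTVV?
7! / (1! × 4! × 2!) = 105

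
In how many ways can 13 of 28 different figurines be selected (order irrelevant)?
C(28,13) = 28!/(13!×15!) = 37442160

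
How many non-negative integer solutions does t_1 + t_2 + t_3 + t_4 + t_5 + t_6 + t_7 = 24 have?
C(24+7-1, 7-1) = C(30, 6) = 593775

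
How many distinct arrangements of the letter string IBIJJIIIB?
9! / (2! × 5! × 2!) = 756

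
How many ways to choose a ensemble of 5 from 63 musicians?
C(63,5) = 63!/(5!×58!) = 7028847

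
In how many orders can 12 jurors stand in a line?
12! = 479001600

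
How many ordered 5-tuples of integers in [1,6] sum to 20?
Coefficient of x^20 in (x + x² + ... + x^6)^5. By inclusion-exclusion on dice exceeding 6: Σ_j (-1)^j C(5,j)·C(20-1-6j, 4) = C(5,0)·C(19,4) - C(5,1)·C(13,4) + C(5,2)·C(7,4) = 1·3876 - 5·715 + 10·35 = 651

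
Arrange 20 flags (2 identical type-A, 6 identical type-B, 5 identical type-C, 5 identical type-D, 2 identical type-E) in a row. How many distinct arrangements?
20! / (2! × 6! × 5! × 5! × 2!) = 58663725120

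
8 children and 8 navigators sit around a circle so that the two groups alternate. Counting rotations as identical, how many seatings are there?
Fix one of the children: (8-1)! ways for the remaining children, × 8! ways for the navigators = 5040 × 40320 = 203212800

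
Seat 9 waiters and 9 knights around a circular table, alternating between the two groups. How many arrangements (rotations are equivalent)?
Fix one of the waiters: (9-1)! ways for the remaining waiters, × 9! ways for the knights = 40320 × 362880 = 14631321600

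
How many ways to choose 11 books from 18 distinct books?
C(18,11) = 18!/(11!×7!) = 31824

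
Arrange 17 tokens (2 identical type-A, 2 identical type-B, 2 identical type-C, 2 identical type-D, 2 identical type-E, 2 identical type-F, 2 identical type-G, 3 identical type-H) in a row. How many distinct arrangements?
17! / (2! × 2! × 2! × 2! × 2! × 2! × 2! × 3!) = 463134672000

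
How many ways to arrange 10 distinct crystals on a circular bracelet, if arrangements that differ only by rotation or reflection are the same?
(10-1)!/2 = 362880/2 = 181440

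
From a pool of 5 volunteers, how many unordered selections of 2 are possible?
C(5,2) = 5!/(2!×3!) = 10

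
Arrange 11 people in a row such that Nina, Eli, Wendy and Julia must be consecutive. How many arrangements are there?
Treat the 4 as one block: (11-4+1)! × 4! = 40320 × 24 = 967680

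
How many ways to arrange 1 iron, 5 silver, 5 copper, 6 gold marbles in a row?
17! / (1! × 5! × 5! × 6!) = 34306272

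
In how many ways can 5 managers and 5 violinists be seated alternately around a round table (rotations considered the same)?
Fix one of the managers: (5-1)! ways for the remaining managers, × 5! ways for the violinists = 24 × 120 = 2880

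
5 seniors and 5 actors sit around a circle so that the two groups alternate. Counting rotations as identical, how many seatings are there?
Fix one of the seniors: (5-1)! ways for the remaining seniors, × 5! ways for the actors = 24 × 120 = 2880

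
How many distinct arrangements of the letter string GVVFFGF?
7! / (2! × 3! × 2!) = 210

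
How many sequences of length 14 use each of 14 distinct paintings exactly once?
14! = 87178291200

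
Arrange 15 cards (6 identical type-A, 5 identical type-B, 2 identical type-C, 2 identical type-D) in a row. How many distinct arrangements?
15! / (6! × 5! × 2! × 2!) = 3783780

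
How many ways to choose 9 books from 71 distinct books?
C(71,9) = 71!/(9!×62!) = 74473879480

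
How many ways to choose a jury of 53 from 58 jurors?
C(58,53) = 58!/(53!×5!) = 4582116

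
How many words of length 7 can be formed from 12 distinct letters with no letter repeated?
P(12,7) = 12!/(12-7)! = 3991680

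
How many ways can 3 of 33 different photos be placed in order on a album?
P(33,3) = 33!/(33-3)! = 32736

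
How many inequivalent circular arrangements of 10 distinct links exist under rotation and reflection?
(10-1)!/2 = 362880/2 = 181440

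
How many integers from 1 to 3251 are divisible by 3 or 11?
⌊3251/3⌋ + ⌊3251/11⌋ - ⌊3251/33⌋ = 1083 + 295 - 98 = 1280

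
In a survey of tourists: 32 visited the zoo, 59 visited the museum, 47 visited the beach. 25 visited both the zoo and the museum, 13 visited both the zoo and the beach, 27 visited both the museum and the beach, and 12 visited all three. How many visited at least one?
|A∪B∪C| = 32+59+47-25-13-27+12 = 85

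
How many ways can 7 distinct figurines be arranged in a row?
7! = 5040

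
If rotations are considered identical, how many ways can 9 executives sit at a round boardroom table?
Circular: fix one position, arrange the rest. (9-1)! = 40320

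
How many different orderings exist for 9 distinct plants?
9! = 362880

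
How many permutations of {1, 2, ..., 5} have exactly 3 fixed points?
Choose the 3 fixed points C(5,3) = 10, derange the rest: !2 = Σ_{j=0}^{2} (-1)^j·2!/j! = 2 - 2 + 1 = 1. Product = 10 × 1 = 10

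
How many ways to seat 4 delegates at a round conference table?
Circular: fix one position, arrange the rest. (4-1)! = 6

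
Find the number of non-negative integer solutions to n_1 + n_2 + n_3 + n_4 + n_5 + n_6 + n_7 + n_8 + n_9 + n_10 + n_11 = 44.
C(44+11-1, 11-1) = C(54, 10) = 23930713170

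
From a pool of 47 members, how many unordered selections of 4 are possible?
C(47,4) = 47!/(4!×43!) = 178365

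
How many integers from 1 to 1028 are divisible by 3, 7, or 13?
⌊1028/3⌋+⌊1028/7⌋+⌊1028/13⌋ - ⌊1028/21⌋-⌊1028/39⌋-⌊1028/91⌋ + ⌊1028/273⌋ = 342+146+79 - 48-26-11 + 3 = 485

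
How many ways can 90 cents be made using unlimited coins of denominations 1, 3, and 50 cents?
Coefficient of x^90 in 1/(1-x^1) · 1/(1-x^3) · 1/(1-x^50). Case on j = number of 50-cent coins (j = 0..1); remainder r = 90 - 50j is made from {1,3} in ⌊r/3⌋+1 ways. r = 90, 40 → 31 + 14 = 45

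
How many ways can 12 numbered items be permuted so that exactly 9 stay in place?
Choose the 9 fixed points C(12,9) = 220, derange the rest: !3 = Σ_{j=0}^{3} (-1)^j·3!/j! = 6 - 6 + 3 - 1 = 2. Product = 220 × 2 = 440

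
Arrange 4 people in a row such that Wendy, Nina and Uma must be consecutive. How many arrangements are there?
Treat the 3 as one block: (4-3+1)! × 3! = 2 × 6 = 12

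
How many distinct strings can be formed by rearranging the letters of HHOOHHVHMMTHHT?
14! / (1! × 2! × 2! × 2! × 7!) = 2162160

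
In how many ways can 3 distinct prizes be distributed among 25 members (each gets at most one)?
P(25,3) = 25!/(25-3)! = 13800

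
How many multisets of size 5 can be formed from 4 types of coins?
C(5+4-1, 4-1) = C(8, 3) = 56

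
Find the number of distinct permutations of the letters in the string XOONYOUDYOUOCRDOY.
17! / (2! × 3! × 1! × 6! × 1! × 1! × 1! × 2!) = 20583763200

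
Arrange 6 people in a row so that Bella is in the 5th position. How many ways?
Fix one position: (6-1)! = 120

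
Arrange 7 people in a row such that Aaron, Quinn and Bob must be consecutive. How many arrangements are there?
Treat the 3 as one block: (7-3+1)! × 3! = 120 × 6 = 720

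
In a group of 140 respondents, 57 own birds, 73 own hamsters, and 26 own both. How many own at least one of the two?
|A∪B| = |A| + |B| - |A∩B| = 57 + 73 - 26 = 104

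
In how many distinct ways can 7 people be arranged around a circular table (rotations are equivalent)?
Circular: fix one position, arrange the rest. (7-1)! = 720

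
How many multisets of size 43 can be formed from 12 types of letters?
C(43+12-1, 12-1) = C(54, 11) = 95722852680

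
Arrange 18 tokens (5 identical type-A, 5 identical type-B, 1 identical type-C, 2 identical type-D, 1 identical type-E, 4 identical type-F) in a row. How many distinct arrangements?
18! / (5! × 5! × 1! × 2! × 1! × 4!) = 9262693440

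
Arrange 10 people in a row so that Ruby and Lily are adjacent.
Treat as block: (10-1)! × 2! = 362880 × 2 = 725760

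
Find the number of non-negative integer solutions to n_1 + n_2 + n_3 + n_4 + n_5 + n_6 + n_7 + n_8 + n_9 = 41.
C(41+9-1, 9-1) = C(49, 8) = 450978066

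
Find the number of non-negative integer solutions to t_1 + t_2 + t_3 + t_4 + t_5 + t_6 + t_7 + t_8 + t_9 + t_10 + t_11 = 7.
C(7+11-1, 11-1) = C(17, 10) = 19448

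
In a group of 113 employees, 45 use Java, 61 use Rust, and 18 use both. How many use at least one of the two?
|A∪B| = |A| + |B| - |A∩B| = 45 + 61 - 18 = 88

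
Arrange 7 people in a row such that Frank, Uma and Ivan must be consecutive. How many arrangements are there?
Treat the 3 as one block: (7-3+1)! × 3! = 120 × 6 = 720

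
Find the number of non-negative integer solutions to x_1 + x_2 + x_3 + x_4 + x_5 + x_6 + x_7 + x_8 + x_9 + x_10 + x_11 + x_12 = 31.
C(31+12-1, 12-1) = C(42, 11) = 4280561376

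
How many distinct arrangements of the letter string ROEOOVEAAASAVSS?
15! / (2! × 1! × 3! × 4! × 2! × 3!) = 378378000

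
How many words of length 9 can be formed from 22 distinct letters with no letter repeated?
P(22,9) = 22!/(22-9)! = 180503769600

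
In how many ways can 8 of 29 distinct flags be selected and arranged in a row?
P(29,8) = 29!/(29-8)! = 173059286400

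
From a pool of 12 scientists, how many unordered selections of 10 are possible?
C(12,10) = 12!/(10!×2!) = 66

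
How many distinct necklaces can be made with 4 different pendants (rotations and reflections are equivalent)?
(4-1)!/2 = 6/2 = 3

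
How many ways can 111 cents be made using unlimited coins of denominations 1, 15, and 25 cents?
Coefficient of x^111 in 1/(1-x^1) · 1/(1-x^15) · 1/(1-x^25). Case on j = number of 25-cent coins (j = 0..4); remainder r = 111 - 25j is made from {1,15} in ⌊r/15⌋+1 ways. r = 111, 86, 61, 36, 11 → 8 + 6 + 5 + 3 + 1 = 23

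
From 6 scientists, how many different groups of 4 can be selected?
C(6,4) = 6!/(4!×2!) = 15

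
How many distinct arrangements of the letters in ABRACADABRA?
11! / (5! × 2! × 2! × 1! × 1!) = 83160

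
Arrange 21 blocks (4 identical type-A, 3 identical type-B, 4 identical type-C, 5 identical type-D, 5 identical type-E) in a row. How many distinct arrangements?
21! / (4! × 3! × 4! × 5! × 5!) = 1026615189600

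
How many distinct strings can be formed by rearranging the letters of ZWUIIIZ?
7! / (2! × 1! × 1! × 3!) = 420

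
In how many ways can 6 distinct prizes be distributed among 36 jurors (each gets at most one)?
P(36,6) = 36!/(36-6)! = 1402410240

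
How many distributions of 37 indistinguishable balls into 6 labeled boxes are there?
C(37+6-1, 6-1) = C(42, 5) = 850668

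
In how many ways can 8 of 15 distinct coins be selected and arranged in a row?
P(15,8) = 15!/(15-8)! = 259459200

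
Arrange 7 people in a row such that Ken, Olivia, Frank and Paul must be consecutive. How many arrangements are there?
Treat the 4 as one block: (7-4+1)! × 4! = 24 × 24 = 576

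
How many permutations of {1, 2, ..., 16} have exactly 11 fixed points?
Choose the 11 fixed points C(16,11) = 4368, derange the rest: !5 = Σ_{j=0}^{5} (-1)^j·5!/j! = 120 - 120 + 60 - 20 + 5 - 1 = 44. Product = 4368 × 44 = 192192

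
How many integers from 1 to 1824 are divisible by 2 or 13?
⌊1824/2⌋ + ⌊1824/13⌋ - ⌊1824/26⌋ = 912 + 140 - 70 = 982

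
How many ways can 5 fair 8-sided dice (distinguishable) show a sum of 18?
Coefficient of x^18 in (x + x² + ... + x^8)^5. By inclusion-exclusion on dice exceeding 8: Σ_j (-1)^j C(5,j)·C(18-1-8j, 4) = C(5,0)·C(17,4) - C(5,1)·C(9,4) = 1·2380 - 5·126 = 1750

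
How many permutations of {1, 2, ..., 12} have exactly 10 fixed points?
Choose the 10 fixed points C(12,10) = 66, derange the rest: !2 = Σ_{j=0}^{2} (-1)^j·2!/j! = 2 - 2 + 1 = 1. Product = 66 × 1 = 66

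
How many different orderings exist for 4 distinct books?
4! = 24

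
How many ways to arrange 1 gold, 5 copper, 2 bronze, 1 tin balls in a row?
9! / (1! × 5! × 2! × 1!) = 1512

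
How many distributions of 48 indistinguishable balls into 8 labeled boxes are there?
C(48+8-1, 8-1) = C(55, 7) = 202927725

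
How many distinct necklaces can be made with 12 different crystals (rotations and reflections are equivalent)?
(12-1)!/2 = 39916800/2 = 19958400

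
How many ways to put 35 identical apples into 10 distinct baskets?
C(35+10-1, 10-1) = C(44, 9) = 708930508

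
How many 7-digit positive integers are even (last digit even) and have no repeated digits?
Last∈{0,2,4,6,8}. Last=0: 60480. Last nonzero: 4×8×P(8,5) = 215040. Total = 275520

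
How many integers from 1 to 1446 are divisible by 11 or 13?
⌊1446/11⌋ + ⌊1446/13⌋ - ⌊1446/143⌋ = 131 + 111 - 10 = 232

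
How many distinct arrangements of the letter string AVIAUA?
6! / (1! × 1! × 1! × 3!) = 120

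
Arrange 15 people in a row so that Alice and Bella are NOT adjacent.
Total - adjacent = 15! - (15-1)!×2 = 1307674368000 - 174356582400 = 1133317785600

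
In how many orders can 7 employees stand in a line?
7! = 5040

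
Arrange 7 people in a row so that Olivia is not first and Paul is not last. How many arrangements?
By inclusion-exclusion: 7! - 2×(7-1)! + (7-2)! = 5040 - 1440 + 120 = 3720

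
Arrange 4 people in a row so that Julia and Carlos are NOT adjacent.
Total - adjacent = 4! - (4-1)!×2 = 24 - 12 = 12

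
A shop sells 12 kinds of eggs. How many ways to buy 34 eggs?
C(34+12-1, 12-1) = C(45, 11) = 10150595910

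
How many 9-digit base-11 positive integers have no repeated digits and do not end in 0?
Last digit: 10 nonzero choices. First digit: 9 (nonzero, ≠last). Middle 7: P(9,7) = 181440. Total = 16329600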